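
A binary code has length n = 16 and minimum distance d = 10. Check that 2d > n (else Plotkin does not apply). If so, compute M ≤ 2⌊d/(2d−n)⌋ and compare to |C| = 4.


Plotkin bound M ≤ 4; given |C| = 4 ≤ bound (satisfied).

Check applicability: 2d = 20, n = 16.
2d − n = 4 > 0, so Plotkin applies.
Compute d/(2d−n) = 10/4 ≈ 2.5000.
⌊d/(2d−n)⌋ = 2.
Plotkin bound: M ≤ 2·2 = 4.
Given |C| = 4, check: satisfied.
This |C| is at the Plotkin bound.


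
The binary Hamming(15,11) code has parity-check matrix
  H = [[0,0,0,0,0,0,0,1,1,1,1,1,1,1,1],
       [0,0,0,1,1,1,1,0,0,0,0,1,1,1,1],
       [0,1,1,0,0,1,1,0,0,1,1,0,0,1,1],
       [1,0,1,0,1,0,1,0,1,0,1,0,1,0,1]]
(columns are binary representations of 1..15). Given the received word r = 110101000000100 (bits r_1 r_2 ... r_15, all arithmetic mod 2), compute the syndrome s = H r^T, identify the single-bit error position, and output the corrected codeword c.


s = (1, 1, 0, 0)^T, error position = 12, corrected codeword c = 110101000001100

Compute s = H r^T mod 2 one row at a time:
  s_1 = 0 + 0 + 0 + 0 + 0 + 1 + 0 + 0 = 1 ≡ 1 (mod 2).
  s_2 = 1 + 0 + 1 + 0 + 0 + 1 + 0 + 0 = 3 ≡ 1 (mod 2).
  s_3 = 1 + 0 + 1 + 0 + 0 + 0 + 0 + 0 = 2 ≡ 0 (mod 2).
  s_4 = 1 + 0 + 0 + 0 + 0 + 0 + 1 + 0 = 2 ≡ 0 (mod 2).
s = (1, 1, 0, 0)^T — this equals column 12 of H (binary 1100), so error is at position 12.
Correct: flip bit 12 of r = 110101000000100 to get c = 110101000001100.


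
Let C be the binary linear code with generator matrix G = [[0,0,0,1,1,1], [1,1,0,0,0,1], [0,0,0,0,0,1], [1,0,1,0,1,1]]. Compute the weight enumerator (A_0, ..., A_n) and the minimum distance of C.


Weight distribution: A_0 = 1, A_1 = 1, A_2 = 2, A_3 = 6, A_4 = 5, A_5 = 1. Minimum distance d = 1.

Enumerate all 2^4 = 16 messages m ∈ F_2^4.
For each, compute codeword c = mG in F_2^6, then tally its weight.
  m = 0000 → c = 000000, weight = 0.
  m = 1000 → c = 000111, weight = 3.
  m = 0100 → c = 110001, weight = 3.
  m = 1100 → c = 110110, weight = 4.
  m = 0010 → c = 000001, weight = 1.
  m = 1010 → c = 000110, weight = 2.
  m = 0110 → c = 110000, weight = 2.
  m = 1110 → c = 110111, weight = 5.
  m = 0001 → c = 101011, weight = 4.
  m = 1001 → c = 101100, weight = 3.
  m = 0101 → c = 011010, weight = 3.
  m = 1101 → c = 011101, weight = 4.
  m = 0011 → c = 101010, weight = 3.
  m = 1011 → c = 101101, weight = 4.
  m = 0111 → c = 011011, weight = 4.
  m = 1111 → c = 011100, weight = 3.
Tally weights:
  weight 0: 1 codewords.
  weight 1: 1 codewords.
  weight 2: 2 codewords.
  weight 3: 6 codewords.
  weight 4: 5 codewords.
  weight 5: 1 codewords.
Minimum distance d = smallest w > 0 with A_w > 0 = 1.
Sanity: Σ A_w = 16 = 2^4 = 16 ✓.


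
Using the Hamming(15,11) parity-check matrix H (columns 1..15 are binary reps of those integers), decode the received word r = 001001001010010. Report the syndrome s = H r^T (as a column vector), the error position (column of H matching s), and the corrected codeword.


s = (1, 0, 0, 1)^T, error position = 9, corrected codeword c = 001001000010010

Compute s = H r^T mod 2 one row at a time:
  s_1 = 0 + 1 + 0 + 1 + 0 + 0 + 1 + 0 = 3 ≡ 1 (mod 2).
  s_2 = 0 + 0 + 1 + 0 + 0 + 0 + 1 + 0 = 2 ≡ 0 (mod 2).
  s_3 = 0 + 1 + 1 + 0 + 0 + 1 + 1 + 0 = 4 ≡ 0 (mod 2).
  s_4 = 0 + 1 + 0 + 0 + 1 + 1 + 0 + 0 = 3 ≡ 1 (mod 2).
s = (1, 0, 0, 1)^T — this equals column 9 of H (binary 1001), so error is at position 9.
Correct: flip bit 9 of r = 001001001010010 to get c = 001001000010010.


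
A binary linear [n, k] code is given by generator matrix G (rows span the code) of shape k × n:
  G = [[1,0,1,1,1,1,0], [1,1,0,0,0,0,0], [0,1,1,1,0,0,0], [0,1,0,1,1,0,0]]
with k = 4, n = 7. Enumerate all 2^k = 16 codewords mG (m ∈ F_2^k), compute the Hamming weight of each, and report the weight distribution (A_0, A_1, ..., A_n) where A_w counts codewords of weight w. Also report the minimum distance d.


Weight distribution: A_0 = 1, A_2 = 4, A_3 = 6, A_4 = 3, A_5 = 2. Minimum distance d = 2.

Enumerate all 2^4 = 16 messages m ∈ F_2^4.
For each, compute codeword c = mG in F_2^7, then tally its weight.
  m = 0000 → c = 0000000, weight = 0.
  m = 1000 → c = 1011110, weight = 5.
  m = 0100 → c = 1100000, weight = 2.
  m = 1100 → c = 0111110, weight = 5.
  m = 0010 → c = 0111000, weight = 3.
  m = 1010 → c = 1100110, weight = 4.
  m = 0110 → c = 1011000, weight = 3.
  m = 1110 → c = 0000110, weight = 2.
  m = 0001 → c = 0101100, weight = 3.
  m = 1001 → c = 1110010, weight = 4.
  m = 0101 → c = 1001100, weight = 3.
  m = 1101 → c = 0010010, weight = 2.
  m = 0011 → c = 0010100, weight = 2.
  m = 1011 → c = 1001010, weight = 3.
  m = 0111 → c = 1110100, weight = 4.
  m = 1111 → c = 0101010, weight = 3.
Tally weights:
  weight 0: 1 codewords.
  weight 2: 4 codewords.
  weight 3: 6 codewords.
  weight 4: 3 codewords.
  weight 5: 2 codewords.
Minimum distance d = smallest w > 0 with A_w > 0 = 2.
Sanity: Σ A_w = 16 = 2^4 = 16 ✓.


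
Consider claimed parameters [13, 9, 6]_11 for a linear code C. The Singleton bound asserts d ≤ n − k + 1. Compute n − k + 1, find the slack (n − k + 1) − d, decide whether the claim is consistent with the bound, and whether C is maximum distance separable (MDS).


Singleton RHS = n − k + 1 = 5, slack = -1, bound violated (no such code; not MDS).

Singleton bound: d ≤ n − k + 1.
Here n = 13, k = 9, so n − k + 1 = 5.
Given d = 6, check d ≤ 5: NO.
Slack = (n − k + 1) − d = -1.
The slack is negative: d = 6 exceeds n − k + 1 = 5 by 1, so the Singleton bound is violated and no linear [13, 9, 6]_11 code can exist. In particular it is not MDS (MDS requires d = n − k + 1 exactly).
Description: the claimed parameters are [13, 9, 6]_11; such a code would be impossible (violates the Singleton bound).


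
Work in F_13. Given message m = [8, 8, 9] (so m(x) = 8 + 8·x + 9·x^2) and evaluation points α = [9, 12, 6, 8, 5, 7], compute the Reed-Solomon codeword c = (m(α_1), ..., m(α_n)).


c = [3, 9, 3, 11, 0, 11]

Message polynomial: m(x) = 8 + 8·x + 9·x^2 (mod 13).
For each evaluation point α_i, compute m(α_i) mod 13:
  α_1 = 9: Horner steps 9 → 11 → 3, so m(9) = 3.
  α_2 = 12: Horner steps 9 → 12 → 9, so m(12) = 9.
  α_3 = 6: Horner steps 9 → 10 → 3, so m(6) = 3.
  α_4 = 8: Horner steps 9 → 2 → 11, so m(8) = 11.
  α_5 = 5: Horner steps 9 → 1 → 0, so m(5) = 0.
  α_6 = 7: Horner steps 9 → 6 → 11, so m(7) = 11.
Codeword c = [3, 9, 3, 11, 0, 11] ∈ F_13^6.


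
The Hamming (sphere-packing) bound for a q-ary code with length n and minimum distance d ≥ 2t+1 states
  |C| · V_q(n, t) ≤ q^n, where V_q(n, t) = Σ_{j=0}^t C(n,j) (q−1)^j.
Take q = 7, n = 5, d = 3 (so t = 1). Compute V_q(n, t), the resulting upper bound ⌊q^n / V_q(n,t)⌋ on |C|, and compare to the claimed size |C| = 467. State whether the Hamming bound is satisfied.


V_q(n, t) = 31, q^n = 16807, Hamming bound = 542, |C| = 467 ≤ bound (satisfied).

Step 1: Compute V_q(n, t) = Σ_{j=0}^1 C(n, j) (q−1)^j.
  j = 0: C(5,0)·(6)^0 = 1·1 = 1.
  j = 1: C(5,1)·(6)^1 = 5·6 = 30.
  V_q(n, t) = 1 + 30 = 31.
Step 2: q^n = 7^5 = 16807.
Step 3: Hamming bound ⌊q^n / V_q(n,t)⌋ = ⌊16807/31⌋ = 542.
Step 4: Compare |C| = 467 to 542: satisfied.
The claimed |C| lies below the Hamming bound.


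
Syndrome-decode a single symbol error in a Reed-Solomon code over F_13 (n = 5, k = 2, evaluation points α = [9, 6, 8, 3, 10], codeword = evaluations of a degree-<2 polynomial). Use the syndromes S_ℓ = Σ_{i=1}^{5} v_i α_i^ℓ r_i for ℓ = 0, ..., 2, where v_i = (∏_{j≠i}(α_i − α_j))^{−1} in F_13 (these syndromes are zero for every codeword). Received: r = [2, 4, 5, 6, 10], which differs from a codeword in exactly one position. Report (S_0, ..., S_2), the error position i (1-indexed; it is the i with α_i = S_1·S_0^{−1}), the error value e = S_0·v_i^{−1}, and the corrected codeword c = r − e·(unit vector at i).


S = (9, 7, 4), error at position 3, error magnitude e = 11, c = [2, 4, 7, 6, 10].

Step 1: column multipliers v_i = (∏_{j≠i}(α_i − α_j))^{−1} mod 13.
  i = 1 (α = 9): (9−6)(9−8)(9−3)(9−10) = 3·1·6·(−1) = −18 ≡ 8, so v_1 = 8^{−1} = 5 (mod 13).
  i = 2 (α = 6): (6−9)(6−8)(6−3)(6−10) = (−3)·(−2)·3·(−4) = −72 ≡ 6, so v_2 = 6^{−1} = 11 (mod 13).
  i = 3 (α = 8): (8−9)(8−6)(8−3)(8−10) = (−1)·2·5·(−2) = 20 ≡ 7, so v_3 = 7^{−1} = 2 (mod 13).
  i = 4 (α = 3): (3−9)(3−6)(3−8)(3−10) = (−6)·(−3)·(−5)·(−7) = 630 ≡ 6, so v_4 = 6^{−1} = 11 (mod 13).
  i = 5 (α = 10): (10−9)(10−6)(10−8)(10−3) = 1·4·2·7 = 56 ≡ 4, so v_5 = 4^{−1} = 10 (mod 13).
  v = [5, 11, 2, 11, 10].
Step 2: syndromes of r = [2, 4, 5, 6, 10] (all sums mod 13).
  S_0 = Σ v_i r_i = 5·2 + 11·4 + 2·5 + 11·6 + 10·10 = 230 ≡ 9.
  S_1 = Σ v_i α_i r_i = 5·9·2 + 11·6·4 + 2·8·5 + 11·3·6 + 10·10·10 = 1632 ≡ 7.
  α_i^2 mod 13 = [3, 10, 12, 9, 9].
  S_2 = Σ v_i α_i^2 r_i = 5·3·2 + 11·10·4 + 2·12·5 + 11·9·6 + 10·9·10 = 2084 ≡ 4.
  S = (9, 7, 4) ≠ 0, so r is not a codeword (an error is present).
Step 3: locate the error. For a single error e at position i, S_ℓ = v_i·e·α_i^ℓ, so α_err = S_1/S_0.
  S_0^{−1} = 9^{−1} = 3 (mod 13), so α_err = 7·3 = 21 ≡ 8 = α_3. Error position i = 3.
  Consistency check: S_2/S_1 = 4·2 = 8 ≡ 8 = α_err ✓ (single-error assumption holds).
Step 4: error magnitude e = S_0/v_3 = S_0·∏_{j≠3}(α_3 − α_j) = 9·7 = 63 ≡ 11 (mod 13).
Step 5: correct position 3: c_3 = r_3 − e = 5 − 11 ≡ 7 (mod 13). Hence c = [2, 4, 7, 6, 10].
  Check: interpolating c through the α_i gives m(x) = 8 + 8·x (degree < 2) with m(α_i) = c_i for every i, so c is indeed a codeword.


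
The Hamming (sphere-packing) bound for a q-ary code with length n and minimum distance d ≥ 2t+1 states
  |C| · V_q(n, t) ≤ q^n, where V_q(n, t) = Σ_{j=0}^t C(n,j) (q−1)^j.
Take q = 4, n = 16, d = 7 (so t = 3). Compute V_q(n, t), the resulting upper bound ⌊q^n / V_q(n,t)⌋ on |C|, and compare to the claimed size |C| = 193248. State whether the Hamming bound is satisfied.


V_q(n, t) = 16249, q^n = 4294967296, Hamming bound = 264321, |C| = 193248 ≤ bound (satisfied).

Step 1: Compute V_q(n, t) = Σ_{j=0}^3 C(n, j) (q−1)^j.
  j = 0: C(16,0)·(3)^0 = 1·1 = 1.
  j = 1: C(16,1)·(3)^1 = 16·3 = 48.
  j = 2: C(16,2)·(3)^2 = 120·9 = 1080.
  j = 3: C(16,3)·(3)^3 = 560·27 = 15120.
  V_q(n, t) = 1 + 48 + 1080 + 15120 = 16249.
Step 2: q^n = 4^16 = 4294967296.
Step 3: Hamming bound ⌊q^n / V_q(n,t)⌋ = ⌊4294967296/16249⌋ = 264321.
Step 4: Compare |C| = 193248 to 264321: satisfied.
The claimed |C| lies below the Hamming bound.


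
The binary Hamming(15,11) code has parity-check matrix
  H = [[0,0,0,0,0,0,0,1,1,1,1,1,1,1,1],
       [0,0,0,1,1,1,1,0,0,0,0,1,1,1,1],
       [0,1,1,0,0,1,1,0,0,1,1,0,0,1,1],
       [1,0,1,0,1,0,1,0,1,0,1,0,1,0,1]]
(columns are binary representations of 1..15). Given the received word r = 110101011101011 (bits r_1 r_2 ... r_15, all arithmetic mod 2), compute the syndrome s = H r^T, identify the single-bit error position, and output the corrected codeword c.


s = (0, 1, 1, 1)^T, error position = 7, corrected codeword c = 110101111101011

Compute s = H r^T mod 2 one row at a time:
  s_1 = 1 + 1 + 1 + 0 + 1 + 0 + 1 + 1 = 6 ≡ 0 (mod 2).
  s_2 = 1 + 0 + 1 + 0 + 1 + 0 + 1 + 1 = 5 ≡ 1 (mod 2).
  s_3 = 1 + 0 + 1 + 0 + 1 + 0 + 1 + 1 = 5 ≡ 1 (mod 2).
  s_4 = 1 + 0 + 0 + 0 + 1 + 0 + 0 + 1 = 3 ≡ 1 (mod 2).
s = (0, 1, 1, 1)^T — this equals column 7 of H (binary 0111), so error is at position 7.
Correct: flip bit 7 of r = 110101011101011 to get c = 110101111101011.


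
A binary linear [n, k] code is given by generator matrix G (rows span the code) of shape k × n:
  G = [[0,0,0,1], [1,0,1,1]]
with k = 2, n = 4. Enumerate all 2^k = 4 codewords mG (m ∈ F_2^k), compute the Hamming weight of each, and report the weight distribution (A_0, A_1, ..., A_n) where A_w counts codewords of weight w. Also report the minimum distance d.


Weight distribution: A_0 = 1, A_1 = 1, A_2 = 1, A_3 = 1. Minimum distance d = 1.

Enumerate all 2^2 = 4 messages m ∈ F_2^2.
For each, compute codeword c = mG in F_2^4, then tally its weight.
  m = 00 → c = 0000, weight = 0.
  m = 10 → c = 0001, weight = 1.
  m = 01 → c = 1011, weight = 3.
  m = 11 → c = 1010, weight = 2.
Tally weights:
  weight 0: 1 codewords.
  weight 1: 1 codewords.
  weight 2: 1 codewords.
  weight 3: 1 codewords.
Minimum distance d = smallest w > 0 with A_w > 0 = 1.
Sanity: Σ A_w = 4 = 2^2 = 4 ✓.


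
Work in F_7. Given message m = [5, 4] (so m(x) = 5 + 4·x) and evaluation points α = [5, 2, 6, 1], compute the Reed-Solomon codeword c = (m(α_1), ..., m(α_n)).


c = [4, 6, 1, 2]

Message polynomial: m(x) = 5 + 4·x (mod 7).
For each evaluation point α_i, compute m(α_i) mod 7:
  α_1 = 5: Horner steps 4 → 4, so m(5) = 4.
  α_2 = 2: Horner steps 4 → 6, so m(2) = 6.
  α_3 = 6: Horner steps 4 → 1, so m(6) = 1.
  α_4 = 1: Horner steps 4 → 2, so m(1) = 2.
Codeword c = [4, 6, 1, 2] ∈ F_7^4.


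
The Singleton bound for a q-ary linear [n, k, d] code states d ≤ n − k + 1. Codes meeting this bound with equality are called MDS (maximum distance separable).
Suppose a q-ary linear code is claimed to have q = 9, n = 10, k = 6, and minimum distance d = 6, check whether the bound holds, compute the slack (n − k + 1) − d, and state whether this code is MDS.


Singleton RHS = n − k + 1 = 5, slack = -1, bound violated (no such code; not MDS).

Singleton bound: d ≤ n − k + 1.
Here n = 10, k = 6, so n − k + 1 = 5.
Given d = 6, check d ≤ 5: NO.
Slack = (n − k + 1) − d = -1.
The slack is negative: d = 6 exceeds n − k + 1 = 5 by 1, so the Singleton bound is violated and no linear [10, 6, 6]_9 code can exist. In particular it is not MDS (MDS requires d = n − k + 1 exactly).
Description: the claimed parameters are [10, 6, 6]_9; such a code would be impossible (violates the Singleton bound).


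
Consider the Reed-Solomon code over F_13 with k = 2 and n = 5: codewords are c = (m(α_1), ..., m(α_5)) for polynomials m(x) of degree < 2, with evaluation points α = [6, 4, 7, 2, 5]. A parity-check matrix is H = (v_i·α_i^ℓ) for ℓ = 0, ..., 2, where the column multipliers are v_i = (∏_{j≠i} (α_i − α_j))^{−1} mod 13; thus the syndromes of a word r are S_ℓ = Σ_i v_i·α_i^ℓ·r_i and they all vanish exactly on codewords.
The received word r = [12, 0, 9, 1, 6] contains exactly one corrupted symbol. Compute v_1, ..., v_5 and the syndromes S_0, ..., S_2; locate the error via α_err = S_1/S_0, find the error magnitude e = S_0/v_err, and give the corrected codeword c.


S = (1, 7, 10), error at position 3, error magnitude e = 4, c = [12, 0, 5, 1, 6].

Step 1: column multipliers v_i = (∏_{j≠i}(α_i − α_j))^{−1} mod 13.
  i = 1 (α = 6): (6−4)(6−7)(6−2)(6−5) = 2·(−1)·4·1 = −8 ≡ 5, so v_1 = 5^{−1} = 8 (mod 13).
  i = 2 (α = 4): (4−6)(4−7)(4−2)(4−5) = (−2)·(−3)·2·(−1) = −12 ≡ 1, so v_2 = 1^{−1} = 1 (mod 13).
  i = 3 (α = 7): (7−6)(7−4)(7−2)(7−5) = 1·3·5·2 = 30 ≡ 4, so v_3 = 4^{−1} = 10 (mod 13).
  i = 4 (α = 2): (2−6)(2−4)(2−7)(2−5) = (−4)·(−2)·(−5)·(−3) = 120 ≡ 3, so v_4 = 3^{−1} = 9 (mod 13).
  i = 5 (α = 5): (5−6)(5−4)(5−7)(5−2) = (−1)·1·(−2)·3 = 6 ≡ 6, so v_5 = 6^{−1} = 11 (mod 13).
  v = [8, 1, 10, 9, 11].
Step 2: syndromes of r = [12, 0, 9, 1, 6] (all sums mod 13).
  S_0 = Σ v_i r_i = 8·12 + 1·0 + 10·9 + 9·1 + 11·6 = 261 ≡ 1.
  S_1 = Σ v_i α_i r_i = 8·6·12 + 1·4·0 + 10·7·9 + 9·2·1 + 11·5·6 = 1554 ≡ 7.
  α_i^2 mod 13 = [10, 3, 10, 4, 12].
  S_2 = Σ v_i α_i^2 r_i = 8·10·12 + 1·3·0 + 10·10·9 + 9·4·1 + 11·12·6 = 2688 ≡ 10.
  S = (1, 7, 10) ≠ 0, so r is not a codeword (an error is present).
Step 3: locate the error. For a single error e at position i, S_ℓ = v_i·e·α_i^ℓ, so α_err = S_1/S_0.
  S_0^{−1} = 1^{−1} = 1 (mod 13), so α_err = 7·1 = 7 ≡ 7 = α_3. Error position i = 3.
  Consistency check: S_2/S_1 = 10·2 = 20 ≡ 7 = α_err ✓ (single-error assumption holds).
Step 4: error magnitude e = S_0/v_3 = S_0·∏_{j≠3}(α_3 − α_j) = 1·4 = 4 ≡ 4 (mod 13).
Step 5: correct position 3: c_3 = r_3 − e = 9 − 4 ≡ 5 (mod 13). Hence c = [12, 0, 5, 1, 6].
  Check: interpolating c through the α_i gives m(x) = 2 + 6·x (degree < 2) with m(α_i) = c_i for every i, so c is indeed a codeword.


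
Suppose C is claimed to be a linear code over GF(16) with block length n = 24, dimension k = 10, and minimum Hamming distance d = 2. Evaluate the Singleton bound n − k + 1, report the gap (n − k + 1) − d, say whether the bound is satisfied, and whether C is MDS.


Singleton RHS = n − k + 1 = 15, slack = 13, bound satisfied, not MDS.

Singleton bound: d ≤ n − k + 1.
Here n = 24, k = 10, so n − k + 1 = 15.
Given d = 2, check d ≤ 15: YES.
Slack = (n − k + 1) − d = 13.
The code is NOT MDS (slack = 13 > 0).
Description: the claimed parameters are [24, 10, 2]_16; such a code would be non-MDS.


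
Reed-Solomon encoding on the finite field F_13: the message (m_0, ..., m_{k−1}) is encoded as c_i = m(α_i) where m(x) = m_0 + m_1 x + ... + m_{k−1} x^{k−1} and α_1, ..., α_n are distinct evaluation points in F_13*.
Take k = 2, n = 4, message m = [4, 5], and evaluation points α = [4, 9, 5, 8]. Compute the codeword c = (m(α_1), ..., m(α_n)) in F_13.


c = [11, 10, 3, 5]

Message polynomial: m(x) = 4 + 5·x (mod 13).
For each evaluation point α_i, compute m(α_i) mod 13:
  α_1 = 4: Horner steps 5 → 11, so m(4) = 11.
  α_2 = 9: Horner steps 5 → 10, so m(9) = 10.
  α_3 = 5: Horner steps 5 → 3, so m(5) = 3.
  α_4 = 8: Horner steps 5 → 5, so m(8) = 5.
Codeword c = [11, 10, 3, 5] ∈ F_13^4.


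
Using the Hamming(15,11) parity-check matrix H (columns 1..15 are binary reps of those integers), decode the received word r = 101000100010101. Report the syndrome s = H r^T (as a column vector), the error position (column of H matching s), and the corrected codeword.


s = (1, 1, 0, 0)^T, error position = 12, corrected codeword c = 101000100011101

Compute s = H r^T mod 2 one row at a time:
  s_1 = 0 + 0 + 0 + 1 + 0 + 1 + 0 + 1 = 3 ≡ 1 (mod 2).
  s_2 = 0 + 0 + 0 + 1 + 0 + 1 + 0 + 1 = 3 ≡ 1 (mod 2).
  s_3 = 0 + 1 + 0 + 1 + 0 + 1 + 0 + 1 = 4 ≡ 0 (mod 2).
  s_4 = 1 + 1 + 0 + 1 + 0 + 1 + 1 + 1 = 6 ≡ 0 (mod 2).
s = (1, 1, 0, 0)^T — this equals column 12 of H (binary 1100), so error is at position 12.
Correct: flip bit 12 of r = 101000100010101 to get c = 101000100011101.


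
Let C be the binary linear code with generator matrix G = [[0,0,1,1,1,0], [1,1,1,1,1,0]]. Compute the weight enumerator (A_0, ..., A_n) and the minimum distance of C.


Weight distribution: A_0 = 1, A_2 = 1, A_3 = 1, A_5 = 1. Minimum distance d = 2.

Enumerate all 2^2 = 4 messages m ∈ F_2^2.
For each, compute codeword c = mG in F_2^6, then tally its weight.
  m = 00 → c = 000000, weight = 0.
  m = 10 → c = 001110, weight = 3.
  m = 01 → c = 111110, weight = 5.
  m = 11 → c = 110000, weight = 2.
Tally weights:
  weight 0: 1 codewords.
  weight 2: 1 codewords.
  weight 3: 1 codewords.
  weight 5: 1 codewords.
Minimum distance d = smallest w > 0 with A_w > 0 = 2.
Sanity: Σ A_w = 4 = 2^2 = 4 ✓.


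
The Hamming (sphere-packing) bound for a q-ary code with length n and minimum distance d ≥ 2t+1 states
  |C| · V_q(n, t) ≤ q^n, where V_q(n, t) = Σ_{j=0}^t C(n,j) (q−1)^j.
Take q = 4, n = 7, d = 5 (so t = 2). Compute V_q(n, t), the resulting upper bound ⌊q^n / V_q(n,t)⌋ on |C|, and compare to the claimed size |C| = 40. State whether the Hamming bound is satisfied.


V_q(n, t) = 211, q^n = 16384, Hamming bound = 77, |C| = 40 ≤ bound (satisfied).

Step 1: Compute V_q(n, t) = Σ_{j=0}^2 C(n, j) (q−1)^j.
  j = 0: C(7,0)·(3)^0 = 1·1 = 1.
  j = 1: C(7,1)·(3)^1 = 7·3 = 21.
  j = 2: C(7,2)·(3)^2 = 21·9 = 189.
  V_q(n, t) = 1 + 21 + 189 = 211.
Step 2: q^n = 4^7 = 16384.
Step 3: Hamming bound ⌊q^n / V_q(n,t)⌋ = ⌊16384/211⌋ = 77.
Step 4: Compare |C| = 40 to 77: satisfied.
The claimed |C| lies below the Hamming bound.


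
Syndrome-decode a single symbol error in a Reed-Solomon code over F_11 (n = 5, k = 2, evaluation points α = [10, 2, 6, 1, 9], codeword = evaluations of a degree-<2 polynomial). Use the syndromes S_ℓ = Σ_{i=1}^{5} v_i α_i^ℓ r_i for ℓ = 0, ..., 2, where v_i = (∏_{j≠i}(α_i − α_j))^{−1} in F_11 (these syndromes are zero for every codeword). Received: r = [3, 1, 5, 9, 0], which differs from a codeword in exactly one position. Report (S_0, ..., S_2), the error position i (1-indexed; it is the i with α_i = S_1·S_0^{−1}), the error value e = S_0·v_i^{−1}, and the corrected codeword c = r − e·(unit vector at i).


S = (4, 2, 1), error at position 3, error magnitude e = 3, c = [3, 1, 2, 9, 0].

Step 1: column multipliers v_i = (∏_{j≠i}(α_i − α_j))^{−1} mod 11.
  i = 1 (α = 10): (10−2)(10−6)(10−1)(10−9) = 8·4·9·1 = 288 ≡ 2, so v_1 = 2^{−1} = 6 (mod 11).
  i = 2 (α = 2): (2−10)(2−6)(2−1)(2−9) = (−8)·(−4)·1·(−7) = −224 ≡ 7, so v_2 = 7^{−1} = 8 (mod 11).
  i = 3 (α = 6): (6−10)(6−2)(6−1)(6−9) = (−4)·4·5·(−3) = 240 ≡ 9, so v_3 = 9^{−1} = 5 (mod 11).
  i = 4 (α = 1): (1−10)(1−2)(1−6)(1−9) = (−9)·(−1)·(−5)·(−8) = 360 ≡ 8, so v_4 = 8^{−1} = 7 (mod 11).
  i = 5 (α = 9): (9−10)(9−2)(9−6)(9−1) = (−1)·7·3·8 = −168 ≡ 8, so v_5 = 8^{−1} = 7 (mod 11).
  v = [6, 8, 5, 7, 7].
Step 2: syndromes of r = [3, 1, 5, 9, 0] (all sums mod 11).
  S_0 = Σ v_i r_i = 6·3 + 8·1 + 5·5 + 7·9 + 7·0 = 114 ≡ 4.
  S_1 = Σ v_i α_i r_i = 6·10·3 + 8·2·1 + 5·6·5 + 7·1·9 + 7·9·0 = 409 ≡ 2.
  α_i^2 mod 11 = [1, 4, 3, 1, 4].
  S_2 = Σ v_i α_i^2 r_i = 6·1·3 + 8·4·1 + 5·3·5 + 7·1·9 + 7·4·0 = 188 ≡ 1.
  S = (4, 2, 1) ≠ 0, so r is not a codeword (an error is present).
Step 3: locate the error. For a single error e at position i, S_ℓ = v_i·e·α_i^ℓ, so α_err = S_1/S_0.
  S_0^{−1} = 4^{−1} = 3 (mod 11), so α_err = 2·3 = 6 ≡ 6 = α_3. Error position i = 3.
  Consistency check: S_2/S_1 = 1·6 = 6 ≡ 6 = α_err ✓ (single-error assumption holds).
Step 4: error magnitude e = S_0/v_3 = S_0·∏_{j≠3}(α_3 − α_j) = 4·9 = 36 ≡ 3 (mod 11).
Step 5: correct position 3: c_3 = r_3 − e = 5 − 3 ≡ 2 (mod 11). Hence c = [3, 1, 2, 9, 0].
  Check: interpolating c through the α_i gives m(x) = 6 + 3·x (degree < 2) with m(α_i) = c_i for every i, so c is indeed a codeword.


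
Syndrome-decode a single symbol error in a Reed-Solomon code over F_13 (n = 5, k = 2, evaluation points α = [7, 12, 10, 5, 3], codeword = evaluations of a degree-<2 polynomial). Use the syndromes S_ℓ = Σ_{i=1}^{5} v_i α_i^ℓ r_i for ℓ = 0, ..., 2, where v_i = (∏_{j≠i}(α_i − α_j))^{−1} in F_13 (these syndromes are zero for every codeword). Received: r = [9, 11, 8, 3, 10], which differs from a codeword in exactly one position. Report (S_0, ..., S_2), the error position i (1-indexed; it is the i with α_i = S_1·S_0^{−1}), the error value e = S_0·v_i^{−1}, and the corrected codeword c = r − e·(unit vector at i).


S = (5, 11, 6), error at position 3, error magnitude e = 3, c = [9, 11, 5, 3, 10].

Step 1: column multipliers v_i = (∏_{j≠i}(α_i − α_j))^{−1} mod 13.
  i = 1 (α = 7): (7−12)(7−10)(7−5)(7−3) = (−5)·(−3)·2·4 = 120 ≡ 3, so v_1 = 3^{−1} = 9 (mod 13).
  i = 2 (α = 12): (12−7)(12−10)(12−5)(12−3) = 5·2·7·9 = 630 ≡ 6, so v_2 = 6^{−1} = 11 (mod 13).
  i = 3 (α = 10): (10−7)(10−12)(10−5)(10−3) = 3·(−2)·5·7 = −210 ≡ 11, so v_3 = 11^{−1} = 6 (mod 13).
  i = 4 (α = 5): (5−7)(5−12)(5−10)(5−3) = (−2)·(−7)·(−5)·2 = −140 ≡ 3, so v_4 = 3^{−1} = 9 (mod 13).
  i = 5 (α = 3): (3−7)(3−12)(3−10)(3−5) = (−4)·(−9)·(−7)·(−2) = 504 ≡ 10, so v_5 = 10^{−1} = 4 (mod 13).
  v = [9, 11, 6, 9, 4].
Step 2: syndromes of r = [9, 11, 8, 3, 10] (all sums mod 13).
  S_0 = Σ v_i r_i = 9·9 + 11·11 + 6·8 + 9·3 + 4·10 = 317 ≡ 5.
  S_1 = Σ v_i α_i r_i = 9·7·9 + 11·12·11 + 6·10·8 + 9·5·3 + 4·3·10 = 2754 ≡ 11.
  α_i^2 mod 13 = [10, 1, 9, 12, 9].
  S_2 = Σ v_i α_i^2 r_i = 9·10·9 + 11·1·11 + 6·9·8 + 9·12·3 + 4·9·10 = 2047 ≡ 6.
  S = (5, 11, 6) ≠ 0, so r is not a codeword (an error is present).
Step 3: locate the error. For a single error e at position i, S_ℓ = v_i·e·α_i^ℓ, so α_err = S_1/S_0.
  S_0^{−1} = 5^{−1} = 8 (mod 13), so α_err = 11·8 = 88 ≡ 10 = α_3. Error position i = 3.
  Consistency check: S_2/S_1 = 6·6 = 36 ≡ 10 = α_err ✓ (single-error assumption holds).
Step 4: error magnitude e = S_0/v_3 = S_0·∏_{j≠3}(α_3 − α_j) = 5·11 = 55 ≡ 3 (mod 13).
Step 5: correct position 3: c_3 = r_3 − e = 8 − 3 ≡ 5 (mod 13). Hence c = [9, 11, 5, 3, 10].
  Check: interpolating c through the α_i gives m(x) = 1 + 3·x (degree < 2) with m(α_i) = c_i for every i, so c is indeed a codeword.


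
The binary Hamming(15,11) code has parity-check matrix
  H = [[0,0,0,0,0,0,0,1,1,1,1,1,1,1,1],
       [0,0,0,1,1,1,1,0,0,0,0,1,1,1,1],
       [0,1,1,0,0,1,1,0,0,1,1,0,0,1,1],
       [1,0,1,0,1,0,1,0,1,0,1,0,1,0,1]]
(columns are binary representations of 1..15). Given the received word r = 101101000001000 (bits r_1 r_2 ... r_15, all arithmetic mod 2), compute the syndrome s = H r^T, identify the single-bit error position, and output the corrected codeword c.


s = (1, 1, 0, 0)^T, error position = 12, corrected codeword c = 101101000000000

Compute s = H r^T mod 2 one row at a time:
  s_1 = 0 + 0 + 0 + 0 + 1 + 0 + 0 + 0 = 1 ≡ 1 (mod 2).
  s_2 = 1 + 0 + 1 + 0 + 1 + 0 + 0 + 0 = 3 ≡ 1 (mod 2).
  s_3 = 0 + 1 + 1 + 0 + 0 + 0 + 0 + 0 = 2 ≡ 0 (mod 2).
  s_4 = 1 + 1 + 0 + 0 + 0 + 0 + 0 + 0 = 2 ≡ 0 (mod 2).
s = (1, 1, 0, 0)^T — this equals column 12 of H (binary 1100), so error is at position 12.
Correct: flip bit 12 of r = 101101000001000 to get c = 101101000000000.


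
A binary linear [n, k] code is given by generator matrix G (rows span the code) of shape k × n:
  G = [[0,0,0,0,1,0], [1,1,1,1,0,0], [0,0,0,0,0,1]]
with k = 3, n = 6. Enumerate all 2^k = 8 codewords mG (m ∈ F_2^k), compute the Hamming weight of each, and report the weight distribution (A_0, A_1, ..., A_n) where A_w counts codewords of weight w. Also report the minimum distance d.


Weight distribution: A_0 = 1, A_1 = 2, A_2 = 1, A_4 = 1, A_5 = 2, A_6 = 1. Minimum distance d = 1.

Enumerate all 2^3 = 8 messages m ∈ F_2^3.
For each, compute codeword c = mG in F_2^6, then tally its weight.
  m = 000 → c = 000000, weight = 0.
  m = 100 → c = 000010, weight = 1.
  m = 010 → c = 111100, weight = 4.
  m = 110 → c = 111110, weight = 5.
  m = 001 → c = 000001, weight = 1.
  m = 101 → c = 000011, weight = 2.
  m = 011 → c = 111101, weight = 5.
  m = 111 → c = 111111, weight = 6.
Tally weights:
  weight 0: 1 codewords.
  weight 1: 2 codewords.
  weight 2: 1 codewords.
  weight 4: 1 codewords.
  weight 5: 2 codewords.
  weight 6: 1 codewords.
Minimum distance d = smallest w > 0 with A_w > 0 = 1.
Sanity: Σ A_w = 8 = 2^3 = 8 ✓.


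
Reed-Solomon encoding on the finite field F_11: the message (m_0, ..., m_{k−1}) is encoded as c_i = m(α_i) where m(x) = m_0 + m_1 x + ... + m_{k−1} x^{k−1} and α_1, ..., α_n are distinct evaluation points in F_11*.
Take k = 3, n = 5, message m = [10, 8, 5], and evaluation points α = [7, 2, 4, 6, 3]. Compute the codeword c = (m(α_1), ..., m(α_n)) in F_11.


c = [3, 2, 1, 7, 2]

Message polynomial: m(x) = 10 + 8·x + 5·x^2 (mod 11).
For each evaluation point α_i, compute m(α_i) mod 11:
  α_1 = 7: Horner steps 5 → 10 → 3, so m(7) = 3.
  α_2 = 2: Horner steps 5 → 7 → 2, so m(2) = 2.
  α_3 = 4: Horner steps 5 → 6 → 1, so m(4) = 1.
  α_4 = 6: Horner steps 5 → 5 → 7, so m(6) = 7.
  α_5 = 3: Horner steps 5 → 1 → 2, so m(3) = 2.
Codeword c = [3, 2, 1, 7, 2] ∈ F_11^5.


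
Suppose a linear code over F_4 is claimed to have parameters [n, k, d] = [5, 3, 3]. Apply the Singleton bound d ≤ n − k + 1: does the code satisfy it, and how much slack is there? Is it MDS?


Singleton RHS = n − k + 1 = 3, slack = 0, bound satisfied, MDS.

Singleton bound: d ≤ n − k + 1.
Here n = 5, k = 3, so n − k + 1 = 3.
Given d = 3, check d ≤ 3: YES.
Slack = (n − k + 1) − d = 0.
The code is MDS (slack = 0).
Description: the claimed parameters are [5, 3, 3]_4; such a code would be MDS (meets Singleton bound).


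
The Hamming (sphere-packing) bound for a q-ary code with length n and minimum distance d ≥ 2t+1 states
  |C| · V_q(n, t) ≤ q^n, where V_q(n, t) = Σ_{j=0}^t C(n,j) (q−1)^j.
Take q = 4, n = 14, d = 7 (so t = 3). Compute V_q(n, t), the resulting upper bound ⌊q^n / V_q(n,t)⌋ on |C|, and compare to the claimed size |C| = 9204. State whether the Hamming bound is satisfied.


V_q(n, t) = 10690, q^n = 268435456, Hamming bound = 25110, |C| = 9204 ≤ bound (satisfied).

Step 1: Compute V_q(n, t) = Σ_{j=0}^3 C(n, j) (q−1)^j.
  j = 0: C(14,0)·(3)^0 = 1·1 = 1.
  j = 1: C(14,1)·(3)^1 = 14·3 = 42.
  j = 2: C(14,2)·(3)^2 = 91·9 = 819.
  j = 3: C(14,3)·(3)^3 = 364·27 = 9828.
  V_q(n, t) = 1 + 42 + 819 + 9828 = 10690.
Step 2: q^n = 4^14 = 268435456.
Step 3: Hamming bound ⌊q^n / V_q(n,t)⌋ = ⌊268435456/10690⌋ = 25110.
Step 4: Compare |C| = 9204 to 25110: satisfied.
The claimed |C| lies below the Hamming bound.


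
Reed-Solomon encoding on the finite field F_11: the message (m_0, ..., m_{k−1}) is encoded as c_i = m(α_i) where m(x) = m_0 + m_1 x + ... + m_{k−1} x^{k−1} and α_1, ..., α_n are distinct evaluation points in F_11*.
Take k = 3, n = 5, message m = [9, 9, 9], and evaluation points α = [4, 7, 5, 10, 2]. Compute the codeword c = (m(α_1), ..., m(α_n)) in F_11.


c = [2, 7, 4, 9, 8]

Message polynomial: m(x) = 9 + 9·x + 9·x^2 (mod 11).
For each evaluation point α_i, compute m(α_i) mod 11:
  α_1 = 4: Horner steps 9 → 1 → 2, so m(4) = 2.
  α_2 = 7: Horner steps 9 → 6 → 7, so m(7) = 7.
  α_3 = 5: Horner steps 9 → 10 → 4, so m(5) = 4.
  α_4 = 10: Horner steps 9 → 0 → 9, so m(10) = 9.
  α_5 = 2: Horner steps 9 → 5 → 8, so m(2) = 8.
Codeword c = [2, 7, 4, 9, 8] ∈ F_11^5.


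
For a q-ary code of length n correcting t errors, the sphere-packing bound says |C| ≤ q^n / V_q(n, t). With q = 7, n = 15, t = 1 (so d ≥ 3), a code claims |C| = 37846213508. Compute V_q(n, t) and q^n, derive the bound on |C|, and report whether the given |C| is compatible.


V_q(n, t) = 91, q^n = 4747561509943, Hamming bound = 52171005603, |C| = 37846213508 ≤ bound (satisfied).

Step 1: Compute V_q(n, t) = Σ_{j=0}^1 C(n, j) (q−1)^j.
  j = 0: C(15,0)·(6)^0 = 1·1 = 1.
  j = 1: C(15,1)·(6)^1 = 15·6 = 90.
  V_q(n, t) = 1 + 90 = 91.
Step 2: q^n = 7^15 = 4747561509943.
Step 3: Hamming bound ⌊q^n / V_q(n,t)⌋ = ⌊4747561509943/91⌋ = 52171005603.
Step 4: Compare |C| = 37846213508 to 52171005603: satisfied.
The claimed |C| lies below the Hamming bound.


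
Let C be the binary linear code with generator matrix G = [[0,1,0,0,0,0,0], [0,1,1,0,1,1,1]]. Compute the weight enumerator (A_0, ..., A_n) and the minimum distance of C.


Weight distribution: A_0 = 1, A_1 = 1, A_4 = 1, A_5 = 1. Minimum distance d = 1.

Enumerate all 2^2 = 4 messages m ∈ F_2^2.
For each, compute codeword c = mG in F_2^7, then tally its weight.
  m = 00 → c = 0000000, weight = 0.
  m = 10 → c = 0100000, weight = 1.
  m = 01 → c = 0110111, weight = 5.
  m = 11 → c = 0010111, weight = 4.
Tally weights:
  weight 0: 1 codewords.
  weight 1: 1 codewords.
  weight 4: 1 codewords.
  weight 5: 1 codewords.
Minimum distance d = smallest w > 0 with A_w > 0 = 1.
Sanity: Σ A_w = 4 = 2^2 = 4 ✓.


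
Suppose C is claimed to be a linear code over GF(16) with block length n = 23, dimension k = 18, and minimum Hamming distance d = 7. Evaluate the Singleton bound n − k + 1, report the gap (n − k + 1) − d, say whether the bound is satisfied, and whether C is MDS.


Singleton RHS = n − k + 1 = 6, slack = -1, bound violated (no such code; not MDS).

Singleton bound: d ≤ n − k + 1.
Here n = 23, k = 18, so n − k + 1 = 6.
Given d = 7, check d ≤ 6: NO.
Slack = (n − k + 1) − d = -1.
The slack is negative: d = 7 exceeds n − k + 1 = 6 by 1, so the Singleton bound is violated and no linear [23, 18, 7]_16 code can exist. In particular it is not MDS (MDS requires d = n − k + 1 exactly).
Description: the claimed parameters are [23, 18, 7]_16; such a code would be impossible (violates the Singleton bound).


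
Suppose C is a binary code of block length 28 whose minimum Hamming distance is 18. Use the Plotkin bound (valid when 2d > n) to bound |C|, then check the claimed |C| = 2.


Plotkin bound M ≤ 4; given |C| = 2 ≤ bound (satisfied).

Check applicability: 2d = 36, n = 28.
2d − n = 8 > 0, so Plotkin applies.
Compute d/(2d−n) = 18/8 ≈ 2.2500.
⌊d/(2d−n)⌋ = 2.
Plotkin bound: M ≤ 2·2 = 4.
Given |C| = 2, check: satisfied.
This |C| is below the Plotkin bound.


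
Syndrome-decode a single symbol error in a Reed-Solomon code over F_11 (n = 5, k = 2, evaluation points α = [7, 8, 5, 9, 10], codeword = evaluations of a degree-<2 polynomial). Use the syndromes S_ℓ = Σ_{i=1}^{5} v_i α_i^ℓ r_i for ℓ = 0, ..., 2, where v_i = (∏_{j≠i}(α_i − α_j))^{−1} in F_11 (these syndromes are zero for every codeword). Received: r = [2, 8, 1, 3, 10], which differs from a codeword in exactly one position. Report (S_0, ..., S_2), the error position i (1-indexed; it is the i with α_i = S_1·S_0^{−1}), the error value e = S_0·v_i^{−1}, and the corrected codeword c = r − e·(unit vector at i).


S = (7, 4, 7), error at position 5, error magnitude e = 1, c = [2, 8, 1, 3, 9].

Step 1: column multipliers v_i = (∏_{j≠i}(α_i − α_j))^{−1} mod 11.
  i = 1 (α = 7): (7−8)(7−5)(7−9)(7−10) = (−1)·2·(−2)·(−3) = −12 ≡ 10, so v_1 = 10^{−1} = 10 (mod 11).
  i = 2 (α = 8): (8−7)(8−5)(8−9)(8−10) = 1·3·(−1)·(−2) = 6 ≡ 6, so v_2 = 6^{−1} = 2 (mod 11).
  i = 3 (α = 5): (5−7)(5−8)(5−9)(5−10) = (−2)·(−3)·(−4)·(−5) = 120 ≡ 10, so v_3 = 10^{−1} = 10 (mod 11).
  i = 4 (α = 9): (9−7)(9−8)(9−5)(9−10) = 2·1·4·(−1) = −8 ≡ 3, so v_4 = 3^{−1} = 4 (mod 11).
  i = 5 (α = 10): (10−7)(10−8)(10−5)(10−9) = 3·2·5·1 = 30 ≡ 8, so v_5 = 8^{−1} = 7 (mod 11).
  v = [10, 2, 10, 4, 7].
Step 2: syndromes of r = [2, 8, 1, 3, 10] (all sums mod 11).
  S_0 = Σ v_i r_i = 10·2 + 2·8 + 10·1 + 4·3 + 7·10 = 128 ≡ 7.
  S_1 = Σ v_i α_i r_i = 10·7·2 + 2·8·8 + 10·5·1 + 4·9·3 + 7·10·10 = 1126 ≡ 4.
  α_i^2 mod 11 = [5, 9, 3, 4, 1].
  S_2 = Σ v_i α_i^2 r_i = 10·5·2 + 2·9·8 + 10·3·1 + 4·4·3 + 7·1·10 = 392 ≡ 7.
  S = (7, 4, 7) ≠ 0, so r is not a codeword (an error is present).
Step 3: locate the error. For a single error e at position i, S_ℓ = v_i·e·α_i^ℓ, so α_err = S_1/S_0.
  S_0^{−1} = 7^{−1} = 8 (mod 11), so α_err = 4·8 = 32 ≡ 10 = α_5. Error position i = 5.
  Consistency check: S_2/S_1 = 7·3 = 21 ≡ 10 = α_err ✓ (single-error assumption holds).
Step 4: error magnitude e = S_0/v_5 = S_0·∏_{j≠5}(α_5 − α_j) = 7·8 = 56 ≡ 1 (mod 11).
Step 5: correct position 5: c_5 = r_5 − e = 10 − 1 ≡ 9 (mod 11). Hence c = [2, 8, 1, 3, 9].
  Check: interpolating c through the α_i gives m(x) = 4 + 6·x (degree < 2) with m(α_i) = c_i for every i, so c is indeed a codeword.


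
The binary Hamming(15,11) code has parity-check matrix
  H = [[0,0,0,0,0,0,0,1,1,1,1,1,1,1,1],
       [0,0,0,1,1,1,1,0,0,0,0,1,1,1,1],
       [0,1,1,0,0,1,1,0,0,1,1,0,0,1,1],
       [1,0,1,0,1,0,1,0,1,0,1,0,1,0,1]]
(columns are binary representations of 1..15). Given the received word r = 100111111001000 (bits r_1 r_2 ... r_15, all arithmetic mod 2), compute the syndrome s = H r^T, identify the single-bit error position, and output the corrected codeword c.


s = (1, 1, 0, 0)^T, error position = 12, corrected codeword c = 100111111000000

Compute s = H r^T mod 2 one row at a time:
  s_1 = 1 + 1 + 0 + 0 + 1 + 0 + 0 + 0 = 3 ≡ 1 (mod 2).
  s_2 = 1 + 1 + 1 + 1 + 1 + 0 + 0 + 0 = 5 ≡ 1 (mod 2).
  s_3 = 0 + 0 + 1 + 1 + 0 + 0 + 0 + 0 = 2 ≡ 0 (mod 2).
  s_4 = 1 + 0 + 1 + 1 + 1 + 0 + 0 + 0 = 4 ≡ 0 (mod 2).
s = (1, 1, 0, 0)^T — this equals column 12 of H (binary 1100), so error is at position 12.
Correct: flip bit 12 of r = 100111111001000 to get c = 100111111000000.


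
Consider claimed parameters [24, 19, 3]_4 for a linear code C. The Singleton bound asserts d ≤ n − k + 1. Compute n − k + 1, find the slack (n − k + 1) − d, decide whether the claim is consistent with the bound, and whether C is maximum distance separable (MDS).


Singleton RHS = n − k + 1 = 6, slack = 3, bound satisfied, not MDS.

Singleton bound: d ≤ n − k + 1.
Here n = 24, k = 19, so n − k + 1 = 6.
Given d = 3, check d ≤ 6: YES.
Slack = (n − k + 1) − d = 3.
The code is NOT MDS (slack = 3 > 0).
Description: the claimed parameters are [24, 19, 3]_4; such a code would be non-MDS.


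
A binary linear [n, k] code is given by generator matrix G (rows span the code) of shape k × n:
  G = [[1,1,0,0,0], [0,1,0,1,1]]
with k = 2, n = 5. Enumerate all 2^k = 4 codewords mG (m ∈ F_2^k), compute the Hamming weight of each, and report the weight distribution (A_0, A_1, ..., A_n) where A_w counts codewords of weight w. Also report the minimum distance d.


Weight distribution: A_0 = 1, A_2 = 1, A_3 = 2. Minimum distance d = 2.

Enumerate all 2^2 = 4 messages m ∈ F_2^2.
For each, compute codeword c = mG in F_2^5, then tally its weight.
  m = 00 → c = 00000, weight = 0.
  m = 10 → c = 11000, weight = 2.
  m = 01 → c = 01011, weight = 3.
  m = 11 → c = 10011, weight = 3.
Tally weights:
  weight 0: 1 codewords.
  weight 2: 1 codewords.
  weight 3: 2 codewords.
Minimum distance d = smallest w > 0 with A_w > 0 = 2.
Sanity: Σ A_w = 4 = 2^2 = 4 ✓.


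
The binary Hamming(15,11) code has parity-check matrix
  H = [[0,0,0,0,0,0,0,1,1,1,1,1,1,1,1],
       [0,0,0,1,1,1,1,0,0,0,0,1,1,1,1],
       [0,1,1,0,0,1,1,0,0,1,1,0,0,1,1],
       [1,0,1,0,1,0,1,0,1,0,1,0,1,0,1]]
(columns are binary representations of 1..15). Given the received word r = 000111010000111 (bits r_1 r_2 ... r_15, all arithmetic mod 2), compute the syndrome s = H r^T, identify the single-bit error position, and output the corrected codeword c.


s = (0, 0, 1, 1)^T, error position = 3, corrected codeword c = 001111010000111

Compute s = H r^T mod 2 one row at a time:
  s_1 = 1 + 0 + 0 + 0 + 0 + 1 + 1 + 1 = 4 ≡ 0 (mod 2).
  s_2 = 1 + 1 + 1 + 0 + 0 + 1 + 1 + 1 = 6 ≡ 0 (mod 2).
  s_3 = 0 + 0 + 1 + 0 + 0 + 0 + 1 + 1 = 3 ≡ 1 (mod 2).
  s_4 = 0 + 0 + 1 + 0 + 0 + 0 + 1 + 1 = 3 ≡ 1 (mod 2).
s = (0, 0, 1, 1)^T — this equals column 3 of H (binary 0011), so error is at position 3.
Correct: flip bit 3 of r = 000111010000111 to get c = 001111010000111.


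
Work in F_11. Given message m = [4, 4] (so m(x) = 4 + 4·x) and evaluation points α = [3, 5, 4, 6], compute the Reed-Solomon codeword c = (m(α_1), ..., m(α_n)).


c = [5, 2, 9, 6]

Message polynomial: m(x) = 4 + 4·x (mod 11).
For each evaluation point α_i, compute m(α_i) mod 11:
  α_1 = 3: Horner steps 4 → 5, so m(3) = 5.
  α_2 = 5: Horner steps 4 → 2, so m(5) = 2.
  α_3 = 4: Horner steps 4 → 9, so m(4) = 9.
  α_4 = 6: Horner steps 4 → 6, so m(6) = 6.
Codeword c = [5, 2, 9, 6] ∈ F_11^4.


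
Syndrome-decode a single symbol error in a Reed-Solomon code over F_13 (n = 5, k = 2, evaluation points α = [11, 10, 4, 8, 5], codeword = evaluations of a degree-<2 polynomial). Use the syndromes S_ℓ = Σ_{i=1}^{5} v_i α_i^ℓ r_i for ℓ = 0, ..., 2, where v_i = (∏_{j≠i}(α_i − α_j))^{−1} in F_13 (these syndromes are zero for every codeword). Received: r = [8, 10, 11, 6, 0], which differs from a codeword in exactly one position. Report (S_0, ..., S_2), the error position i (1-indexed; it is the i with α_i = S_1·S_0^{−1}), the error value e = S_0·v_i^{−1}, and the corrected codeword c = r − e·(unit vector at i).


S = (1, 11, 4), error at position 1, error magnitude e = 9, c = [12, 10, 11, 6, 0].

Step 1: column multipliers v_i = (∏_{j≠i}(α_i − α_j))^{−1} mod 13.
  i = 1 (α = 11): (11−10)(11−4)(11−8)(11−5) = 1·7·3·6 = 126 ≡ 9, so v_1 = 9^{−1} = 3 (mod 13).
  i = 2 (α = 10): (10−11)(10−4)(10−8)(10−5) = (−1)·6·2·5 = −60 ≡ 5, so v_2 = 5^{−1} = 8 (mod 13).
  i = 3 (α = 4): (4−11)(4−10)(4−8)(4−5) = (−7)·(−6)·(−4)·(−1) = 168 ≡ 12, so v_3 = 12^{−1} = 12 (mod 13).
  i = 4 (α = 8): (8−11)(8−10)(8−4)(8−5) = (−3)·(−2)·4·3 = 72 ≡ 7, so v_4 = 7^{−1} = 2 (mod 13).
  i = 5 (α = 5): (5−11)(5−10)(5−4)(5−8) = (−6)·(−5)·1·(−3) = −90 ≡ 1, so v_5 = 1^{−1} = 1 (mod 13).
  v = [3, 8, 12, 2, 1].
Step 2: syndromes of r = [8, 10, 11, 6, 0] (all sums mod 13).
  S_0 = Σ v_i r_i = 3·8 + 8·10 + 12·11 + 2·6 + 1·0 = 248 ≡ 1.
  S_1 = Σ v_i α_i r_i = 3·11·8 + 8·10·10 + 12·4·11 + 2·8·6 + 1·5·0 = 1688 ≡ 11.
  α_i^2 mod 13 = [4, 9, 3, 12, 12].
  S_2 = Σ v_i α_i^2 r_i = 3·4·8 + 8·9·10 + 12·3·11 + 2·12·6 + 1·12·0 = 1356 ≡ 4.
  S = (1, 11, 4) ≠ 0, so r is not a codeword (an error is present).
Step 3: locate the error. For a single error e at position i, S_ℓ = v_i·e·α_i^ℓ, so α_err = S_1/S_0.
  S_0^{−1} = 1^{−1} = 1 (mod 13), so α_err = 11·1 = 11 ≡ 11 = α_1. Error position i = 1.
  Consistency check: S_2/S_1 = 4·6 = 24 ≡ 11 = α_err ✓ (single-error assumption holds).
Step 4: error magnitude e = S_0/v_1 = S_0·∏_{j≠1}(α_1 − α_j) = 1·9 = 9 ≡ 9 (mod 13).
Step 5: correct position 1: c_1 = r_1 − e = 8 − 9 ≡ 12 (mod 13). Hence c = [12, 10, 11, 6, 0].
  Check: interpolating c through the α_i gives m(x) = 3 + 2·x (degree < 2) with m(α_i) = c_i for every i, so c is indeed a codeword.
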